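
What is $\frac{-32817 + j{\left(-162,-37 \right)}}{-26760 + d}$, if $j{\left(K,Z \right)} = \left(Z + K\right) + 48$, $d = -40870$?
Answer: $\frac{16484}{33815} \approx 0.48748$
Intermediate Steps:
$j{\left(K,Z \right)} = 48 + K + Z$ ($j{\left(K,Z \right)} = \left(K + Z\right) + 48 = 48 + K + Z$)
$\frac{-32817 + j{\left(-162,-37 \right)}}{-26760 + d} = \frac{-32817 - 151}{-26760 - 40870} = \frac{-32817 - 151}{-67630} = \left(-32968\right) \left(- \frac{1}{67630}\right) = \frac{16484}{33815}$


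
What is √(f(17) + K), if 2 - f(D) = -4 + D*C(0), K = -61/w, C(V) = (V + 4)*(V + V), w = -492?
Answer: √370599/246 ≈ 2.4747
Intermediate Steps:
C(V) = 2*V*(4 + V) (C(V) = (4 + V)*(2*V) = 2*V*(4 + V))
K = 61/492 (K = -61/(-492) = -61*(-1/492) = 61/492 ≈ 0.12398)
f(D) = 6 (f(D) = 2 - (-4 + D*(2*0*(4 + 0))) = 2 - (-4 + D*(2*0*4)) = 2 - (-4 + D*0) = 2 - (-4 + 0) = 2 - 1*(-4) = 2 + 4 = 6)
√(f(17) + K) = √(6 + 61/492) = √(3013/492) = √370599/246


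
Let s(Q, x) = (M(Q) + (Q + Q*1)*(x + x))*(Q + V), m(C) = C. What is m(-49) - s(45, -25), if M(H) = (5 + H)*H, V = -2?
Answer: 96701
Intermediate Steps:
M(H) = H*(5 + H)
s(Q, x) = (-2 + Q)*(Q*(5 + Q) + 4*Q*x) (s(Q, x) = (Q*(5 + Q) + (Q + Q*1)*(x + x))*(Q - 2) = (Q*(5 + Q) + (Q + Q)*(2*x))*(-2 + Q) = (Q*(5 + Q) + (2*Q)*(2*x))*(-2 + Q) = (Q*(5 + Q) + 4*Q*x)*(-2 + Q) = (-2 + Q)*(Q*(5 + Q) + 4*Q*x))
m(-49) - s(45, -25) = -49 - 45*(-10 + 45**2 - 8*(-25) + 3*45 + 4*45*(-25)) = -49 - 45*(-10 + 2025 + 200 + 135 - 4500) = -49 - 45*(-2150) = -49 - 1*(-96750) = -49 + 96750 = 96701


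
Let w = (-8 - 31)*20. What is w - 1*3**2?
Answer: -789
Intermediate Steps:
w = -780 (w = -39*20 = -780)
w - 1*3**2 = -780 - 1*3**2 = -780 - 1*9 = -780 - 9 = -789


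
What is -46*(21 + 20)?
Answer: -1886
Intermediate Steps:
-46*(21 + 20) = -46*41 = -1886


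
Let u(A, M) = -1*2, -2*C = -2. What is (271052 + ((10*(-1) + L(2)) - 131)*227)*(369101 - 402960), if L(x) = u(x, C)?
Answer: -8078452669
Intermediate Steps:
C = 1 (C = -½*(-2) = 1)
u(A, M) = -2
L(x) = -2
(271052 + ((10*(-1) + L(2)) - 131)*227)*(369101 - 402960) = (271052 + ((10*(-1) - 2) - 131)*227)*(369101 - 402960) = (271052 + ((-10 - 2) - 131)*227)*(-33859) = (271052 + (-12 - 131)*227)*(-33859) = (271052 - 143*227)*(-33859) = (271052 - 32461)*(-33859) = 238591*(-33859) = -8078452669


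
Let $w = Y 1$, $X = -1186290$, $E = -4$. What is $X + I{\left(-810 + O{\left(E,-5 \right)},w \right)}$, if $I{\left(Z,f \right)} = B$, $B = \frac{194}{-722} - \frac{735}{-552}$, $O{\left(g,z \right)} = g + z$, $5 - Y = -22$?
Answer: $- \frac{78798056363}{66424} \approx -1.1863 \cdot 10^{6}$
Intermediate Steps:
$Y = 27$ ($Y = 5 - -22 = 5 + 22 = 27$)
$w = 27$ ($w = 27 \cdot 1 = 27$)
$B = \frac{70597}{66424}$ ($B = 194 \left(- \frac{1}{722}\right) - - \frac{245}{184} = - \frac{97}{361} + \frac{245}{184} = \frac{70597}{66424} \approx 1.0628$)
$I{\left(Z,f \right)} = \frac{70597}{66424}$
$X + I{\left(-810 + O{\left(E,-5 \right)},w \right)} = -1186290 + \frac{70597}{66424} = - \frac{78798056363}{66424}$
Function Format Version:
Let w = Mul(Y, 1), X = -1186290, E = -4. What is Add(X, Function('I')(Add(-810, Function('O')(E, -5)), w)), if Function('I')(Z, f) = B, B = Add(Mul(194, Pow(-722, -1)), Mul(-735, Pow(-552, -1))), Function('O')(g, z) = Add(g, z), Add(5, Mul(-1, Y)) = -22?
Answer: Rational(-78798056363, 66424) ≈ -1.1863e+6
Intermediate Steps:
Y = 27 (Y = Add(5, Mul(-1, -22)) = Add(5, 22) = 27)
w = 27 (w = Mul(27, 1) = 27)
B = Rational(70597, 66424) (B = Add(Mul(194, Rational(-1, 722)), Mul(-735, Rational(-1, 552))) = Add(Rational(-97, 361), Rational(245, 184)) = Rational(70597, 66424) ≈ 1.0628)
Function('I')(Z, f) = Rational(70597, 66424)
Add(X, Function('I')(Add(-810, Function('O')(E, -5)), w)) = Add(-1186290, Rational(70597, 66424)) = Rational(-78798056363, 66424)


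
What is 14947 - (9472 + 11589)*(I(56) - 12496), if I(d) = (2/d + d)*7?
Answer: 1019728103/4 ≈ 2.5493e+8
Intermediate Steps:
I(d) = 7*d + 14/d (I(d) = (d + 2/d)*7 = 7*d + 14/d)
14947 - (9472 + 11589)*(I(56) - 12496) = 14947 - (9472 + 11589)*((7*56 + 14/56) - 12496) = 14947 - 21061*((392 + 14*(1/56)) - 12496) = 14947 - 21061*((392 + ¼) - 12496) = 14947 - 21061*(1569/4 - 12496) = 14947 - 21061*(-48415)/4 = 14947 - 1*(-1019668315/4) = 14947 + 1019668315/4 = 1019728103/4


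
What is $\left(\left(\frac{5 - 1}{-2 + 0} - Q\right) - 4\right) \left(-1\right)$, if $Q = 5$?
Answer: $11$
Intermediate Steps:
$\left(\left(\frac{5 - 1}{-2 + 0} - Q\right) - 4\right) \left(-1\right) = \left(\left(\frac{5 - 1}{-2 + 0} - 5\right) - 4\right) \left(-1\right) = \left(\left(\frac{4}{-2} - 5\right) - 4\right) \left(-1\right) = \left(\left(4 \left(- \frac{1}{2}\right) - 5\right) - 4\right) \left(-1\right) = \left(\left(-2 - 5\right) - 4\right) \left(-1\right) = \left(-7 - 4\right) \left(-1\right) = \left(-11\right) \left(-1\right) = 11$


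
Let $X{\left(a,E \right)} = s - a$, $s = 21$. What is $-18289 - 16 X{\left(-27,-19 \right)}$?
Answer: $-19057$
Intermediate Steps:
$X{\left(a,E \right)} = 21 - a$
$-18289 - 16 X{\left(-27,-19 \right)} = -18289 - 16 \left(21 - -27\right) = -18289 - 16 \left(21 + 27\right) = -18289 - 768 = -19057$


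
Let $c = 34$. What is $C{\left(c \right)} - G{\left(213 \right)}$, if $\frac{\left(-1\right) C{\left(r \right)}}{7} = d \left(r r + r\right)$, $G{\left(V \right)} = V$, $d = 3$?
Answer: $-25203$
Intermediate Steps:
$C{\left(r \right)} = - 21 r - 21 r^{2}$ ($C{\left(r \right)} = - 7 \cdot 3 \left(r r + r\right) = - 7 \cdot 3 \left(r^{2} + r\right) = - 7 \cdot 3 \left(r + r^{2}\right) = - 7 \left(3 r + 3 r^{2}\right) = - 21 r - 21 r^{2}$)
$C{\left(c \right)} - G{\left(213 \right)} = \left(-21\right) 34 \left(1 + 34\right) - 213 = \left(-21\right) 34 \cdot 35 - 213 = -24990 - 213 = -25203$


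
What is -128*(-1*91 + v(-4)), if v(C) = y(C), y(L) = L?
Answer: 12160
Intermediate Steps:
v(C) = C
-128*(-1*91 + v(-4)) = -128*(-1*91 - 4) = -128*(-91 - 4) = -128*(-95) = 12160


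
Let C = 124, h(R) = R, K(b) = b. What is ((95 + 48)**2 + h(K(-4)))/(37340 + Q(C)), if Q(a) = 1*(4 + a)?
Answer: 705/1292 ≈ 0.54567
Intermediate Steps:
Q(a) = 4 + a
((95 + 48)**2 + h(K(-4)))/(37340 + Q(C)) = ((95 + 48)**2 - 4)/(37340 + (4 + 124)) = (143**2 - 4)/(37340 + 128) = (20449 - 4)/37468 = 20445*(1/37468) = 705/1292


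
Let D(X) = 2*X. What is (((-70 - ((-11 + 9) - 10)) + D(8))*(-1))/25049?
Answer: 42/25049 ≈ 0.0016767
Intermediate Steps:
(((-70 - ((-11 + 9) - 10)) + D(8))*(-1))/25049 = (((-70 - ((-11 + 9) - 10)) + 2*8)*(-1))/25049 = (((-70 - (-2 - 10)) + 16)*(-1))*(1/25049) = (((-70 - 1*(-12)) + 16)*(-1))*(1/25049) = (((-70 + 12) + 16)*(-1))*(1/25049) = ((-58 + 16)*(-1))*(1/25049) = -42*(-1)*(1/25049) = 42*(1/25049) = 42/25049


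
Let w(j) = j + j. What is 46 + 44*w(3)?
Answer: 310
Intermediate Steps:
w(j) = 2*j
46 + 44*w(3) = 46 + 44*(2*3) = 46 + 44*6 = 46 + 264 = 310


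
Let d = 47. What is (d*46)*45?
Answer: 97290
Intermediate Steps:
(d*46)*45 = (47*46)*45 = 2162*45 = 97290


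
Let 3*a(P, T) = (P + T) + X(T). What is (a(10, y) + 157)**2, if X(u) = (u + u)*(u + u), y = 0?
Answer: 231361/9 ≈ 25707.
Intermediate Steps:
X(u) = 4*u**2 (X(u) = (2*u)*(2*u) = 4*u**2)
a(P, T) = P/3 + T/3 + 4*T**2/3 (a(P, T) = ((P + T) + 4*T**2)/3 = (P + T + 4*T**2)/3 = P/3 + T/3 + 4*T**2/3)
(a(10, y) + 157)**2 = (((1/3)*10 + (1/3)*0 + (4/3)*0**2) + 157)**2 = ((10/3 + 0 + (4/3)*0) + 157)**2 = ((10/3 + 0 + 0) + 157)**2 = (10/3 + 157)**2 = (481/3)**2 = 231361/9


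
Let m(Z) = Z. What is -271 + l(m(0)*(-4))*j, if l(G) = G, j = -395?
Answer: -271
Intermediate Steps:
-271 + l(m(0)*(-4))*j = -271 + (0*(-4))*(-395) = -271 + 0*(-395) = -271 + 0 = -271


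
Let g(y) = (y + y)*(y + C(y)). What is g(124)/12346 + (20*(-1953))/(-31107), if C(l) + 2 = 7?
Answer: 246234984/64007837 ≈ 3.8470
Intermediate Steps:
C(l) = 5 (C(l) = -2 + 7 = 5)
g(y) = 2*y*(5 + y) (g(y) = (y + y)*(y + 5) = (2*y)*(5 + y) = 2*y*(5 + y))
g(124)/12346 + (20*(-1953))/(-31107) = (2*124*(5 + 124))/12346 + (20*(-1953))/(-31107) = (2*124*129)*(1/12346) - 39060*(-1/31107) = 31992*(1/12346) + 13020/10369 = 15996/6173 + 13020/10369 = 246234984/64007837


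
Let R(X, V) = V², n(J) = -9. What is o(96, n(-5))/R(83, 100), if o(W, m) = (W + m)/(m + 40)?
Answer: 87/310000 ≈ 0.00028065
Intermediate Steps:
o(W, m) = (W + m)/(40 + m)
o(96, n(-5))/R(83, 100) = ((96 - 9)/(40 - 9))/(100²) = (87/31)/10000 = ((1/31)*87)*(1/10000) = (87/31)*(1/10000) = 87/310000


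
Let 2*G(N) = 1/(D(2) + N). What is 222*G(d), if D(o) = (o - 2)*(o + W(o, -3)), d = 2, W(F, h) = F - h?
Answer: 111/2 ≈ 55.500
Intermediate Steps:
D(o) = (-2 + o)*(3 + 2*o) (D(o) = (o - 2)*(o + (o - 1*(-3))) = (-2 + o)*(o + (o + 3)) = (-2 + o)*(o + (3 + o)) = (-2 + o)*(3 + 2*o))
G(N) = 1/(2*N) (G(N) = 1/(2*((-6 - 1*2 + 2*2²) + N)) = 1/(2*((-6 - 2 + 2*4) + N)) = 1/(2*((-6 - 2 + 8) + N)) = 1/(2*(0 + N)) = 1/(2*N))
222*G(d) = 222*((½)/2) = 222*((½)*(½)) = 222*(¼) = 111/2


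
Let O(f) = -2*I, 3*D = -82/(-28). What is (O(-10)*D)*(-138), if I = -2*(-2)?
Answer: 7544/7 ≈ 1077.7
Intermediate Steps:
D = 41/42 (D = (-82/(-28))/3 = (-82*(-1/28))/3 = (⅓)*(41/14) = 41/42 ≈ 0.97619)
I = 4
O(f) = -8 (O(f) = -2*4 = -8)
(O(-10)*D)*(-138) = -8*41/42*(-138) = -164/21*(-138) = 7544/7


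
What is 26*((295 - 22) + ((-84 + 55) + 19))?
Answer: 6838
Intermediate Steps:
26*((295 - 22) + ((-84 + 55) + 19)) = 26*(273 + (-29 + 19)) = 26*(273 - 10) = 26*263 = 6838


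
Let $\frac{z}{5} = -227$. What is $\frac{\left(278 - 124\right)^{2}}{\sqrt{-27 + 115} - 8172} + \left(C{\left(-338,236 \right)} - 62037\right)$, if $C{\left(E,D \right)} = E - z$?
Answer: $- \frac{511236577774}{8347687} - \frac{5929 \sqrt{22}}{8347687} \approx -61243.0$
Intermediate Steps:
$z = -1135$ ($z = 5 \left(-227\right) = -1135$)
$C{\left(E,D \right)} = 1135 + E$ ($C{\left(E,D \right)} = E - -1135 = E + 1135 = 1135 + E$)
$\frac{\left(278 - 124\right)^{2}}{\sqrt{-27 + 115} - 8172} + \left(C{\left(-338,236 \right)} - 62037\right) = \frac{\left(278 - 124\right)^{2}}{\sqrt{-27 + 115} - 8172} + \left(\left(1135 - 338\right) - 62037\right) = \frac{154^{2}}{\sqrt{88} - 8172} + \left(797 - 62037\right) = \frac{23716}{2 \sqrt{22} - 8172} - 61240 = \frac{23716}{-8172 + 2 \sqrt{22}} - 61240 = -61240 + \frac{23716}{-8172 + 2 \sqrt{22}}$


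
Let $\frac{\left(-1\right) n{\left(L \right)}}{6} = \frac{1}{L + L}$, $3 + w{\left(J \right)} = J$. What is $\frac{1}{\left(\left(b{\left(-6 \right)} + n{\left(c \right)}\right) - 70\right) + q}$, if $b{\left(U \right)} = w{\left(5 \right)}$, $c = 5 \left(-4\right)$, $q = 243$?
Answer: $\frac{20}{3503} \approx 0.0057094$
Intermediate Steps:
$w{\left(J \right)} = -3 + J$
$c = -20$
$b{\left(U \right)} = 2$ ($b{\left(U \right)} = -3 + 5 = 2$)
$n{\left(L \right)} = - \frac{3}{L}$ ($n{\left(L \right)} = - \frac{6}{L + L} = - \frac{6}{2 L} = - 6 \frac{1}{2 L} = - \frac{3}{L}$)
$\frac{1}{\left(\left(b{\left(-6 \right)} + n{\left(c \right)}\right) - 70\right) + q} = \frac{1}{\left(\left(2 - \frac{3}{-20}\right) - 70\right) + 243} = \frac{1}{\left(\left(2 - - \frac{3}{20}\right) - 70\right) + 243} = \frac{1}{\left(\left(2 + \frac{3}{20}\right) - 70\right) + 243} = \frac{1}{\left(\frac{43}{20} - 70\right) + 243} = \frac{1}{- \frac{1357}{20} + 243} = \frac{1}{\frac{3503}{20}} = \frac{20}{3503}$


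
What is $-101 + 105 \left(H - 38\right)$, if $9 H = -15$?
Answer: $-4266$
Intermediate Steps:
$H = - \frac{5}{3}$ ($H = \frac{1}{9} \left(-15\right) = - \frac{5}{3} \approx -1.6667$)
$-101 + 105 \left(H - 38\right) = -101 + 105 \left(- \frac{5}{3} - 38\right) = -101 + 105 \left(- \frac{119}{3}\right) = -101 - 4165 = -4266$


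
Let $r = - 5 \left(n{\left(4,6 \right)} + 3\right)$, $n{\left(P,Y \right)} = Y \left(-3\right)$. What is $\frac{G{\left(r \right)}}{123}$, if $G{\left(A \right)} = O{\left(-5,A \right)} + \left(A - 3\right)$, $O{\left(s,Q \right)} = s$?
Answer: $\frac{67}{123} \approx 0.54472$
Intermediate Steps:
$n{\left(P,Y \right)} = - 3 Y$
$r = 75$ ($r = - 5 \left(\left(-3\right) 6 + 3\right) = - 5 \left(-18 + 3\right) = \left(-5\right) \left(-15\right) = 75$)
$G{\left(A \right)} = -8 + A$ ($G{\left(A \right)} = -5 + \left(A - 3\right) = -5 + \left(-3 + A\right) = -8 + A$)
$\frac{G{\left(r \right)}}{123} = \frac{-8 + 75}{123} = 67 \cdot \frac{1}{123} = \frac{67}{123}$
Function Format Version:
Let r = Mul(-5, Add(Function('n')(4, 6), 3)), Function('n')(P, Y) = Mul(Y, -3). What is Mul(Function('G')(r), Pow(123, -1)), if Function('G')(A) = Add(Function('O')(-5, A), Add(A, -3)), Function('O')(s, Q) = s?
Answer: Rational(67, 123) ≈ 0.54472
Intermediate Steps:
Function('n')(P, Y) = Mul(-3, Y)
r = 75 (r = Mul(-5, Add(Mul(-3, 6), 3)) = Mul(-5, Add(-18, 3)) = Mul(-5, -15) = 75)
Function('G')(A) = Add(-8, A) (Function('G')(A) = Add(-5, Add(A, -3)) = Add(-5, Add(-3, A)) = Add(-8, A))
Mul(Function('G')(r), Pow(123, -1)) = Mul(Add(-8, 75), Pow(123, -1)) = Mul(67, Rational(1, 123)) = Rational(67, 123)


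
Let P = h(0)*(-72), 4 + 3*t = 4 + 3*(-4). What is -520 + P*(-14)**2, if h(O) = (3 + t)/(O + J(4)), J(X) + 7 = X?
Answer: -5224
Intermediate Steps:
t = -4 (t = -4/3 + (4 + 3*(-4))/3 = -4/3 + (4 - 12)/3 = -4/3 + (1/3)*(-8) = -4/3 - 8/3 = -4)
J(X) = -7 + X
h(O) = -1/(-3 + O) (h(O) = (3 - 4)/(O + (-7 + 4)) = -1/(O - 3) = -1/(-3 + O))
P = -24 (P = -1/(-3 + 0)*(-72) = -1/(-3)*(-72) = -1*(-1/3)*(-72) = (1/3)*(-72) = -24)
-520 + P*(-14)**2 = -520 - 24*(-14)**2 = -520 - 24*196 = -520 - 4704 = -5224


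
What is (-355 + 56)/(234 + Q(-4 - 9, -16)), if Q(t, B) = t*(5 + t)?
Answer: -23/26 ≈ -0.88461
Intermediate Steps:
(-355 + 56)/(234 + Q(-4 - 9, -16)) = (-355 + 56)/(234 + (-4 - 9)*(5 + (-4 - 9))) = -299/(234 - 13*(5 - 13)) = -299/(234 - 13*(-8)) = -299/(234 + 104) = -299/338 = -299*1/338 = -23/26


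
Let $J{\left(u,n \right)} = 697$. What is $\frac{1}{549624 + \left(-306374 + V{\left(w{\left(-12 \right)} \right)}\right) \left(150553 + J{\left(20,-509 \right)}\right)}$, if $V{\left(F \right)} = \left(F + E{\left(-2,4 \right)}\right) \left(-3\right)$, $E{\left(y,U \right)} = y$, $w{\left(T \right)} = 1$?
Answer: $- \frac{1}{46338064126} \approx -2.1581 \cdot 10^{-11}$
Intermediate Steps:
$V{\left(F \right)} = 6 - 3 F$ ($V{\left(F \right)} = \left(F - 2\right) \left(-3\right) = \left(-2 + F\right) \left(-3\right) = 6 - 3 F$)
$\frac{1}{549624 + \left(-306374 + V{\left(w{\left(-12 \right)} \right)}\right) \left(150553 + J{\left(20,-509 \right)}\right)} = \frac{1}{549624 + \left(-306374 + \left(6 - 3\right)\right) \left(150553 + 697\right)} = \frac{1}{549624 + \left(-306374 + \left(6 - 3\right)\right) 151250} = \frac{1}{549624 + \left(-306374 + 3\right) 151250} = \frac{1}{549624 - 46338613750} = \frac{1}{-46338064126} = - \frac{1}{46338064126}$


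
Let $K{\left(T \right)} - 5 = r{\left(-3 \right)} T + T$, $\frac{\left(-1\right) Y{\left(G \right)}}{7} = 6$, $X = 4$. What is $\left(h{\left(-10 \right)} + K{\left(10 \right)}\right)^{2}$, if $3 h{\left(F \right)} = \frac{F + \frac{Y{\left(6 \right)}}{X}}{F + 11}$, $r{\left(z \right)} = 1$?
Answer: $\frac{11881}{36} \approx 330.03$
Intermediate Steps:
$Y{\left(G \right)} = -42$ ($Y{\left(G \right)} = \left(-7\right) 6 = -42$)
$K{\left(T \right)} = 5 + 2 T$ ($K{\left(T \right)} = 5 + \left(1 T + T\right) = 5 + \left(T + T\right) = 5 + 2 T$)
$h{\left(F \right)} = \frac{- \frac{21}{2} + F}{3 \left(11 + F\right)}$ ($h{\left(F \right)} = \frac{\left(F - \frac{42}{4}\right) \frac{1}{F + 11}}{3} = \frac{\left(F - \frac{21}{2}\right) \frac{1}{11 + F}}{3} = \frac{\left(- \frac{21}{2} + F\right) \frac{1}{11 + F}}{3} = \frac{\frac{1}{11 + F} \left(- \frac{21}{2} + F\right)}{3} = \frac{- \frac{21}{2} + F}{3 \left(11 + F\right)}$)
$\left(h{\left(-10 \right)} + K{\left(10 \right)}\right)^{2} = \left(\frac{-21 + 2 \left(-10\right)}{6 \left(11 - 10\right)} + \left(5 + 2 \cdot 10\right)\right)^{2} = \left(\frac{-21 - 20}{6 \cdot 1} + \left(5 + 20\right)\right)^{2} = \left(\frac{1}{6} \cdot 1 \left(-41\right) + 25\right)^{2} = \left(- \frac{41}{6} + 25\right)^{2} = \left(\frac{109}{6}\right)^{2} = \frac{11881}{36}$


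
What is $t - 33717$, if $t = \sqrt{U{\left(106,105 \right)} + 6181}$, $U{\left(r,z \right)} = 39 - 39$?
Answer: $-33717 + \sqrt{6181} \approx -33638.0$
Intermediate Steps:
$U{\left(r,z \right)} = 0$ ($U{\left(r,z \right)} = 39 - 39 = 0$)
$t = \sqrt{6181}$ ($t = \sqrt{0 + 6181} = \sqrt{6181} \approx 78.619$)
$t - 33717 = \sqrt{6181} - 33717 = -33717 + \sqrt{6181}$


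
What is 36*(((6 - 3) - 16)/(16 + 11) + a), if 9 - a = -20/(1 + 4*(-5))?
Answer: 15320/57 ≈ 268.77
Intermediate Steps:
a = 151/19 (a = 9 - (-20)/(1 + 4*(-5)) = 9 - (-20)/(1 - 20) = 9 - (-20)/(-19) = 9 - (-20)*(-1)/19 = 9 - 1*20/19 = 9 - 20/19 = 151/19 ≈ 7.9474)
36*(((6 - 3) - 16)/(16 + 11) + a) = 36*(((6 - 3) - 16)/(16 + 11) + 151/19) = 36*((3 - 16)/27 + 151/19) = 36*(-13*1/27 + 151/19) = 36*(-13/27 + 151/19) = 36*(3830/513) = 15320/57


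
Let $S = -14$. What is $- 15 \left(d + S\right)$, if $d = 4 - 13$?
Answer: $345$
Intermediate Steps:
$d = -9$ ($d = 4 - 13 = -9$)
$- 15 \left(d + S\right) = - 15 \left(-9 - 14\right) = \left(-15\right) \left(-23\right) = 345$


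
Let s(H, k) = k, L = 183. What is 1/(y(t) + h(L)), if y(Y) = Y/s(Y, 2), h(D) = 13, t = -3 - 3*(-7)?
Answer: 1/22 ≈ 0.045455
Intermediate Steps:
t = 18 (t = -3 + 21 = 18)
y(Y) = Y/2
1/(y(t) + h(L)) = 1/((½)*18 + 13) = 1/(9 + 13) = 1/22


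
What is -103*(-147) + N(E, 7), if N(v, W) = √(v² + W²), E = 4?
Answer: 15141 + √65 ≈ 15149.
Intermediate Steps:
N(v, W) = √(W² + v²)
-103*(-147) + N(E, 7) = -103*(-147) + √(7² + 4²) = 15141 + √(49 + 16) = 15141 + √65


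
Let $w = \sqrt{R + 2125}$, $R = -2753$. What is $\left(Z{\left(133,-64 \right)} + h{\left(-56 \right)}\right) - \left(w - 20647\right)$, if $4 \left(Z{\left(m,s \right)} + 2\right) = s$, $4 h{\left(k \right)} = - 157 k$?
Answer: $22827 - 2 i \sqrt{157} \approx 22827.0 - 25.06 i$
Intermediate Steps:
$h{\left(k \right)} = - \frac{157 k}{4}$ ($h{\left(k \right)} = \frac{\left(-157\right) k}{4} = - \frac{157 k}{4}$)
$Z{\left(m,s \right)} = -2 + \frac{s}{4}$
$w = 2 i \sqrt{157}$ ($w = \sqrt{-2753 + 2125} = \sqrt{-628} = 2 i \sqrt{157} \approx 25.06 i$)
$\left(Z{\left(133,-64 \right)} + h{\left(-56 \right)}\right) - \left(w - 20647\right) = \left(\left(-2 + \frac{1}{4} \left(-64\right)\right) - -2198\right) - \left(2 i \sqrt{157} - 20647\right) = \left(\left(-2 - 16\right) + 2198\right) - \left(-20647 + 2 i \sqrt{157}\right) = \left(-18 + 2198\right) + \left(20647 - 2 i \sqrt{157}\right) = 2180 + \left(20647 - 2 i \sqrt{157}\right) = 22827 - 2 i \sqrt{157}$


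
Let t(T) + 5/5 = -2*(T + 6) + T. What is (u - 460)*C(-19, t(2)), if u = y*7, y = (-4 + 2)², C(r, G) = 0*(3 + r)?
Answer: 0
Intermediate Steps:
t(T) = -13 - T (t(T) = -1 + (-2*(T + 6) + T) = -1 + (-2*(6 + T) + T) = -1 + ((-12 - 2*T) + T) = -1 + (-12 - T) = -13 - T)
C(r, G) = 0
y = 4 (y = (-2)² = 4)
u = 28 (u = 4*7 = 28)
(u - 460)*C(-19, t(2)) = (28 - 460)*0 = -432*0 = 0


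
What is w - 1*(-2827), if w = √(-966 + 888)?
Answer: 2827 + I*√78 ≈ 2827.0 + 8.8318*I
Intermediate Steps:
w = I*√78 (w = √(-78) = I*√78 ≈ 8.8318*I)
w - 1*(-2827) = I*√78 - 1*(-2827) = I*√78 + 2827 = 2827 + I*√78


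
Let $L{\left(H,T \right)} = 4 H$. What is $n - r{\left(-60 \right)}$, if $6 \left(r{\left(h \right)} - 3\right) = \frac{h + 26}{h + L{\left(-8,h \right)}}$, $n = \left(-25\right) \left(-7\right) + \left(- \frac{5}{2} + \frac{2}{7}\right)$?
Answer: $\frac{327907}{1932} \approx 169.72$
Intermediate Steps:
$n = \frac{2419}{14}$ ($n = 175 + \left(\left(-5\right) \frac{1}{2} + 2 \cdot \frac{1}{7}\right) = 175 + \left(- \frac{5}{2} + \frac{2}{7}\right) = 175 - \frac{31}{14} = \frac{2419}{14} \approx 172.79$)
$r{\left(h \right)} = 3 + \frac{26 + h}{6 \left(-32 + h\right)}$ ($r{\left(h \right)} = 3 + \frac{\left(h + 26\right) \frac{1}{h + 4 \left(-8\right)}}{6} = 3 + \frac{\left(26 + h\right) \frac{1}{h - 32}}{6} = 3 + \frac{\left(26 + h\right) \frac{1}{-32 + h}}{6} = 3 + \frac{\frac{1}{-32 + h} \left(26 + h\right)}{6} = 3 + \frac{26 + h}{6 \left(-32 + h\right)}$)
$n - r{\left(-60 \right)} = \frac{2419}{14} - \frac{-550 + 19 \left(-60\right)}{6 \left(-32 - 60\right)} = \frac{2419}{14} - \frac{-550 - 1140}{6 \left(-92\right)} = \frac{2419}{14} - \frac{1}{6} \left(- \frac{1}{92}\right) \left(-1690\right) = \frac{2419}{14} - \frac{845}{276} = \frac{327907}{1932}$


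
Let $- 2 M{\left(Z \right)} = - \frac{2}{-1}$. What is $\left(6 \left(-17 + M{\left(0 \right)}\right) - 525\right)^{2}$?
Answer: $400689$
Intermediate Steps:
$M{\left(Z \right)} = -1$ ($M{\left(Z \right)} = - \frac{\left(-2\right) \frac{1}{-1}}{2} = - \frac{\left(-2\right) \left(-1\right)}{2} = \left(- \frac{1}{2}\right) 2 = -1$)
$\left(6 \left(-17 + M{\left(0 \right)}\right) - 525\right)^{2} = \left(6 \left(-17 - 1\right) - 525\right)^{2} = \left(6 \left(-18\right) - 525\right)^{2} = \left(-108 - 525\right)^{2} = \left(-633\right)^{2} = 400689$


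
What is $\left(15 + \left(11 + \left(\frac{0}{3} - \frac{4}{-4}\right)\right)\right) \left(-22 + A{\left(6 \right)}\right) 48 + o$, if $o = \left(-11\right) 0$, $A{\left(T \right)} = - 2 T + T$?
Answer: $-36288$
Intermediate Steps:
$A{\left(T \right)} = - T$
$o = 0$
$\left(15 + \left(11 + \left(\frac{0}{3} - \frac{4}{-4}\right)\right)\right) \left(-22 + A{\left(6 \right)}\right) 48 + o = \left(15 + \left(11 + \left(\frac{0}{3} - \frac{4}{-4}\right)\right)\right) \left(-22 - 6\right) 48 + 0 = \left(15 + \left(11 + \left(0 \cdot \frac{1}{3} - -1\right)\right)\right) \left(-22 - 6\right) 48 + 0 = \left(15 + \left(11 + \left(0 + 1\right)\right)\right) \left(-28\right) 48 + 0 = \left(15 + \left(11 + 1\right)\right) \left(-28\right) 48 + 0 = \left(15 + 12\right) \left(-28\right) 48 + 0 = 27 \left(-28\right) 48 + 0 = \left(-756\right) 48 + 0 = -36288 + 0 = -36288$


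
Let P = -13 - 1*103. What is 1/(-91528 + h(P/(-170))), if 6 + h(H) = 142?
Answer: -1/91392 ≈ -1.0942e-5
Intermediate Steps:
P = -116 (P = -13 - 103 = -116)
h(H) = 136 (h(H) = -6 + 142 = 136)
1/(-91528 + h(P/(-170))) = 1/(-91528 + 136) = 1/(-91392) = -1/91392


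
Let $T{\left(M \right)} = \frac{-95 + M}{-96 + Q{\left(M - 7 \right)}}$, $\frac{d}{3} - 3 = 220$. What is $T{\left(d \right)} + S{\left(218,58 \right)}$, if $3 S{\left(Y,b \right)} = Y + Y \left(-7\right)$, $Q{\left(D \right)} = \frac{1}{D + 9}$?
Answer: $- \frac{28470094}{64415} \approx -441.98$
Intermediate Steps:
$d = 669$ ($d = 9 + 3 \cdot 220 = 9 + 660 = 669$)
$Q{\left(D \right)} = \frac{1}{9 + D}$
$T{\left(M \right)} = \frac{-95 + M}{-96 + \frac{1}{2 + M}}$ ($T{\left(M \right)} = \frac{-95 + M}{-96 + \frac{1}{9 + \left(M - 7\right)}} = \frac{-95 + M}{-96 + \frac{1}{9 + \left(-7 + M\right)}} = \frac{-95 + M}{-96 + \frac{1}{2 + M}}$)
$S{\left(Y,b \right)} = - 2 Y$ ($S{\left(Y,b \right)} = \frac{Y + Y \left(-7\right)}{3} = \frac{Y - 7 Y}{3} = \frac{\left(-6\right) Y}{3} = - 2 Y$)
$T{\left(d \right)} + S{\left(218,58 \right)} = - \frac{\left(-95 + 669\right) \left(2 + 669\right)}{191 + 96 \cdot 669} - 436 = \left(-1\right) \frac{1}{191 + 64224} \cdot 574 \cdot 671 - 436 = \left(-1\right) \frac{1}{64415} \cdot 574 \cdot 671 - 436 = - \frac{385154}{64415} - 436 = - \frac{28470094}{64415}$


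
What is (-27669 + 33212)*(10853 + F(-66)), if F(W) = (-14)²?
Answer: 61244607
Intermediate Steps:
F(W) = 196
(-27669 + 33212)*(10853 + F(-66)) = (-27669 + 33212)*(10853 + 196) = 5543*11049 = 61244607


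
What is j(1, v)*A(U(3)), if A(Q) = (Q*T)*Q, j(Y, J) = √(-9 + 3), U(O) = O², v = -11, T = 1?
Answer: 81*I*√6 ≈ 198.41*I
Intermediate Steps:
j(Y, J) = I*√6 (j(Y, J) = √(-6) = I*√6)
A(Q) = Q² (A(Q) = (Q*1)*Q = Q*Q = Q²)
j(1, v)*A(U(3)) = (I*√6)*(3²)² = (I*√6)*9² = (I*√6)*81 = 81*I*√6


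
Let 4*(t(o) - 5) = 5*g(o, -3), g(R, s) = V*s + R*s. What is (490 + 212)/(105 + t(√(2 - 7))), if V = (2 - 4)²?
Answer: 213408/29105 + 8424*I*√5/29105 ≈ 7.3324 + 0.6472*I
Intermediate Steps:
V = 4 (V = (-2)² = 4)
g(R, s) = 4*s + R*s
t(o) = -10 - 15*o/4 (t(o) = 5 + (5*(-3*(4 + o)))/4 = 5 + (5*(-12 - 3*o))/4 = 5 + (-60 - 15*o)/4 = 5 + (-15 - 15*o/4) = -10 - 15*o/4)
(490 + 212)/(105 + t(√(2 - 7))) = (490 + 212)/(105 + (-10 - 15*√(2 - 7)/4)) = 702/(105 + (-10 - 15*I*√5/4)) = 702/(95 - 15*I*√5/4)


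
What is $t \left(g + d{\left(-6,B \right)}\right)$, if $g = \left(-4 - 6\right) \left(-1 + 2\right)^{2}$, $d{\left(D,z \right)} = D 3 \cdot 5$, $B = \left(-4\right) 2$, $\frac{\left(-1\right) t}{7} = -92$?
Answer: $-64400$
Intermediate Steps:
$t = 644$ ($t = \left(-7\right) \left(-92\right) = 644$)
$B = -8$
$d{\left(D,z \right)} = 15 D$ ($d{\left(D,z \right)} = 3 D 5 = 15 D$)
$g = -10$ ($g = - 10 \cdot 1^{2} = \left(-10\right) 1 = -10$)
$t \left(g + d{\left(-6,B \right)}\right) = 644 \left(-10 + 15 \left(-6\right)\right) = 644 \left(-10 - 90\right) = 644 \left(-100\right) = -64400$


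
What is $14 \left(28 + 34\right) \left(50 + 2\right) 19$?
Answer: $857584$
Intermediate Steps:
$14 \left(28 + 34\right) \left(50 + 2\right) 19 = 14 \cdot 62 \cdot 52 \cdot 19 = 14 \cdot 3224 \cdot 19 = 45136 \cdot 19 = 857584$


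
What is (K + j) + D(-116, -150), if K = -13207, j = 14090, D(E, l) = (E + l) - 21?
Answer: 596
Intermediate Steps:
D(E, l) = -21 + E + l
(K + j) + D(-116, -150) = (-13207 + 14090) + (-21 - 116 - 150) = 883 - 287 = 596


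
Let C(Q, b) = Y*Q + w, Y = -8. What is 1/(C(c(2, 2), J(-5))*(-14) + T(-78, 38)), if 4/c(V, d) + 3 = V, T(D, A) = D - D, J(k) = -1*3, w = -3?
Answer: -1/406 ≈ -0.0024631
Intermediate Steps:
J(k) = -3
T(D, A) = 0
c(V, d) = 4/(-3 + V)
C(Q, b) = -3 - 8*Q (C(Q, b) = -8*Q - 3 = -3 - 8*Q)
1/(C(c(2, 2), J(-5))*(-14) + T(-78, 38)) = 1/((-3 - 32/(-3 + 2))*(-14) + 0) = 1/((-3 - 32/(-1))*(-14) + 0) = 1/((-3 - 32*(-1))*(-14) + 0) = 1/((-3 - 8*(-4))*(-14) + 0) = 1/((-3 + 32)*(-14) + 0) = 1/(29*(-14) + 0) = 1/(-406 + 0) = 1/(-406) = -1/406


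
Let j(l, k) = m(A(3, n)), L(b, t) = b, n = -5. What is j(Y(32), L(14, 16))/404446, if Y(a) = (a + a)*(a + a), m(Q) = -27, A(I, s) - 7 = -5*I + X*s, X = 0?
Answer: -27/404446 ≈ -6.6758e-5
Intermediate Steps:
A(I, s) = 7 - 5*I (A(I, s) = 7 + (-5*I + 0*s) = 7 + (-5*I + 0) = 7 - 5*I)
Y(a) = 4*a**2 (Y(a) = (2*a)*(2*a) = 4*a**2)
j(l, k) = -27
j(Y(32), L(14, 16))/404446 = -27/404446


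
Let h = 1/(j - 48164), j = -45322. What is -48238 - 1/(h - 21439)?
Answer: -96680835579004/2004246355 ≈ -48238.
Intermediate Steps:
h = -1/93486 (h = 1/(-45322 - 48164) = 1/(-93486) = -1/93486 ≈ -1.0697e-5)
-48238 - 1/(h - 21439) = -48238 - 1/(-1/93486 - 21439) = -48238 - 1/(-2004246355/93486) = -48238 - 1*(-93486/2004246355) = -48238 + 93486/2004246355 = -96680835579004/2004246355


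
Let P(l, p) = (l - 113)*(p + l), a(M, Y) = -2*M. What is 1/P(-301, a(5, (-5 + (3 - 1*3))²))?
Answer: 1/128754 ≈ 7.7668e-6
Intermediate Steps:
P(l, p) = (-113 + l)*(l + p)
1/P(-301, a(5, (-5 + (3 - 1*3))²)) = 1/((-301)² - 113*(-301) - (-226)*5 - (-602)*5) = 1/(90601 + 34013 - 113*(-10) - 301*(-10)) = 1/(90601 + 34013 + 1130 + 3010) = 1/128754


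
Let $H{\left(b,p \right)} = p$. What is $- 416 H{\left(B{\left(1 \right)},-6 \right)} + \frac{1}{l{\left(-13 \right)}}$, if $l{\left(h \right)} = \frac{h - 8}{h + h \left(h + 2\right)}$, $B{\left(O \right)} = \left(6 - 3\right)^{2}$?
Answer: $\frac{52286}{21} \approx 2489.8$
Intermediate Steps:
$B{\left(O \right)} = 9$ ($B{\left(O \right)} = 3^{2} = 9$)
$l{\left(h \right)} = \frac{-8 + h}{h + h \left(2 + h\right)}$
$- 416 H{\left(B{\left(1 \right)},-6 \right)} + \frac{1}{l{\left(-13 \right)}} = \left(-416\right) \left(-6\right) + \frac{1}{\frac{1}{-13} \frac{1}{3 - 13} \left(-8 - 13\right)} = 2496 + \frac{1}{\left(- \frac{1}{13}\right) \frac{1}{-10} \left(-21\right)} = 2496 + \frac{1}{\left(- \frac{1}{13}\right) \left(- \frac{1}{10}\right) \left(-21\right)} = 2496 + \frac{1}{- \frac{21}{130}} = 2496 - \frac{130}{21} = \frac{52286}{21}$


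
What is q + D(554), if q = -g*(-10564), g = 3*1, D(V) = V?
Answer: 32246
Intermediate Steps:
g = 3
q = 31692 (q = -1*3*(-10564) = -3*(-10564) = 31692)
q + D(554) = 31692 + 554 = 32246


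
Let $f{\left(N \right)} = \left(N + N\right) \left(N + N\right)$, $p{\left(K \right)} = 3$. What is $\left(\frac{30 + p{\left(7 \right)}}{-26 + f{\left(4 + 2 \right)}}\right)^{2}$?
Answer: $\frac{1089}{13924} \approx 0.07821$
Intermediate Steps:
$f{\left(N \right)} = 4 N^{2}$ ($f{\left(N \right)} = 2 N 2 N = 4 N^{2}$)
$\left(\frac{30 + p{\left(7 \right)}}{-26 + f{\left(4 + 2 \right)}}\right)^{2} = \left(\frac{30 + 3}{-26 + 4 \left(4 + 2\right)^{2}}\right)^{2} = \left(\frac{33}{-26 + 4 \cdot 6^{2}}\right)^{2} = \left(\frac{33}{-26 + 4 \cdot 36}\right)^{2} = \left(\frac{33}{-26 + 144}\right)^{2} = \left(\frac{33}{118}\right)^{2} = \frac{1089}{13924}$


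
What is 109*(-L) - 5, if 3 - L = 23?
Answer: 2175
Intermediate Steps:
L = -20 (L = 3 - 1*23 = 3 - 23 = -20)
109*(-L) - 5 = 109*(-1*(-20)) - 5 = 109*20 - 5 = 2180 - 5 = 2175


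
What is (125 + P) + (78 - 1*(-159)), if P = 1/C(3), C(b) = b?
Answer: 1087/3 ≈ 362.33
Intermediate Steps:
P = ⅓ (P = 1/3 = ⅓ ≈ 0.33333)
(125 + P) + (78 - 1*(-159)) = (125 + ⅓) + (78 - 1*(-159)) = 376/3 + (78 + 159) = 376/3 + 237 = 1087/3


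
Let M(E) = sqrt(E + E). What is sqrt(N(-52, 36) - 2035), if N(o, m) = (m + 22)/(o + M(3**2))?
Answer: sqrt(-105878 + 6105*sqrt(2))/sqrt(52 - 3*sqrt(2)) ≈ 45.124*I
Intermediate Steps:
M(E) = sqrt(2)*sqrt(E) (M(E) = sqrt(2*E) = sqrt(2)*sqrt(E))
N(o, m) = (22 + m)/(o + 3*sqrt(2)) (N(o, m) = (m + 22)/(o + sqrt(2)*sqrt(3**2)) = (22 + m)/(o + sqrt(2)*sqrt(9)) = (22 + m)/(o + sqrt(2)*3) = (22 + m)/(o + 3*sqrt(2)))
sqrt(N(-52, 36) - 2035) = sqrt((22 + 36)/(-52 + 3*sqrt(2)) - 2035) = sqrt(58/(-52 + 3*sqrt(2)) - 2035) = sqrt(-2035 + 58/(-52 + 3*sqrt(2)))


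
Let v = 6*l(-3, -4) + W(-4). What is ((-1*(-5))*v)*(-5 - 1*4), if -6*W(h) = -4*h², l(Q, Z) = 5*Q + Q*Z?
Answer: 330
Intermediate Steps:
W(h) = 2*h²/3 (W(h) = -(-2)*h²/3 = 2*h²/3)
v = -22/3 (v = 6*(-3*(5 - 4)) + (⅔)*(-4)² = 6*(-3*1) + (⅔)*16 = 6*(-3) + 32/3 = -18 + 32/3 = -22/3 ≈ -7.3333)
((-1*(-5))*v)*(-5 - 1*4) = (-1*(-5)*(-22/3))*(-5 - 1*4) = (5*(-22/3))*(-5 - 4) = -110/3*(-9) = 330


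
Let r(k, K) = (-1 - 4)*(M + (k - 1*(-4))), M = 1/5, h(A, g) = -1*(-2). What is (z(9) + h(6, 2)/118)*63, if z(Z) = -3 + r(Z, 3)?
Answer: -256410/59 ≈ -4345.9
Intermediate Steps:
h(A, g) = 2
M = ⅕ (M = 1*(⅕) = ⅕ ≈ 0.20000)
r(k, K) = -21 - 5*k (r(k, K) = (-1 - 4)*(⅕ + (k - 1*(-4))) = -5*(⅕ + (k + 4)) = -5*(⅕ + (4 + k)) = -5*(21/5 + k) = -21 - 5*k)
z(Z) = -24 - 5*Z (z(Z) = -3 + (-21 - 5*Z) = -24 - 5*Z)
(z(9) + h(6, 2)/118)*63 = ((-24 - 5*9) + 2/118)*63 = ((-24 - 45) + 2*(1/118))*63 = (-69 + 1/59)*63 = -4070/59*63 = -256410/59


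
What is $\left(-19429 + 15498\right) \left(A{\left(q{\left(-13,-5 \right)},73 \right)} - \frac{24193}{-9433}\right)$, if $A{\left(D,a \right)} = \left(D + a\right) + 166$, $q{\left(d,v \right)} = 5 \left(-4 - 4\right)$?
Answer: $- \frac{7474246160}{9433} \approx -7.9235 \cdot 10^{5}$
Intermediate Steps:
$q{\left(d,v \right)} = -40$ ($q{\left(d,v \right)} = 5 \left(-8\right) = -40$)
$A{\left(D,a \right)} = 166 + D + a$
$\left(-19429 + 15498\right) \left(A{\left(q{\left(-13,-5 \right)},73 \right)} - \frac{24193}{-9433}\right) = \left(-19429 + 15498\right) \left(\left(166 - 40 + 73\right) - \frac{24193}{-9433}\right) = - 3931 \left(199 - - \frac{24193}{9433}\right) = - 3931 \left(199 + \frac{24193}{9433}\right) = \left(-3931\right) \frac{1901360}{9433} = - \frac{7474246160}{9433}$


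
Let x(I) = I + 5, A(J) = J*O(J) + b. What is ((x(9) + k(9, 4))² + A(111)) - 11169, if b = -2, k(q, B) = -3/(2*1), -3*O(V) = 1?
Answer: -44207/4 ≈ -11052.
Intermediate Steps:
O(V) = -⅓ (O(V) = -⅓*1 = -⅓)
k(q, B) = -3/2
A(J) = -2 - J/3 (A(J) = J*(-⅓) - 2 = -J/3 - 2 = -2 - J/3)
x(I) = 5 + I
((x(9) + k(9, 4))² + A(111)) - 11169 = (((5 + 9) - 3/2)² + (-2 - ⅓*111)) - 11169 = ((14 - 3/2)² + (-2 - 37)) - 11169 = ((25/2)² - 39) - 11169 = (625/4 - 39) - 11169 = 469/4 - 11169 = -44207/4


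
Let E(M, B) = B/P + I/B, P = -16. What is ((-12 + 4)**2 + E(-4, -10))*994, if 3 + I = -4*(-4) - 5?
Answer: 1268841/20 ≈ 63442.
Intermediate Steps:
I = 8 (I = -3 + (-4*(-4) - 5) = -3 + (16 - 5) = -3 + 11 = 8)
E(M, B) = 8/B - B/16 (E(M, B) = B/(-16) + 8/B = B*(-1/16) + 8/B = -B/16 + 8/B = 8/B - B/16)
((-12 + 4)**2 + E(-4, -10))*994 = ((-12 + 4)**2 + (8/(-10) - 1/16*(-10)))*994 = ((-8)**2 + (8*(-1/10) + 5/8))*994 = (64 + (-4/5 + 5/8))*994 = (64 - 7/40)*994 = (2553/40)*994 = 1268841/20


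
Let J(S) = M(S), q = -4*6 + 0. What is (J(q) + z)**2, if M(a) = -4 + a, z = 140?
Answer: 12544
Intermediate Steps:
q = -24 (q = -24 + 0 = -24)
J(S) = -4 + S
(J(q) + z)**2 = ((-4 - 24) + 140)**2 = (-28 + 140)**2 = 112**2 = 12544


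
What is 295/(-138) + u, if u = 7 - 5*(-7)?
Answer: 5501/138 ≈ 39.862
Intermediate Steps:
u = 42 (u = 7 + 35 = 42)
295/(-138) + u = 295/(-138) + 42 = 295*(-1/138) + 42 = -295/138 + 42 = 5501/138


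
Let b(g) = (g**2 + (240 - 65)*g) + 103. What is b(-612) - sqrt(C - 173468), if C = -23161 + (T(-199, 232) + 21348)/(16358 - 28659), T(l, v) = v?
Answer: 267547 - I*sqrt(29753104135609)/12301 ≈ 2.6755e+5 - 443.43*I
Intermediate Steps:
b(g) = 103 + g**2 + 175*g (b(g) = (g**2 + 175*g) + 103 = 103 + g**2 + 175*g)
C = -284925041/12301 (C = -23161 + (232 + 21348)/(16358 - 28659) = -23161 + 21580/(-12301) = -23161 + 21580*(-1/12301) = -23161 - 21580/12301 = -284925041/12301 ≈ -23163.)
b(-612) - sqrt(C - 173468) = (103 + (-612)**2 + 175*(-612)) - sqrt(-284925041/12301 - 173468) = (103 + 374544 - 107100) - sqrt(-2418754909/12301) = 267547 - I*sqrt(29753104135609)/12301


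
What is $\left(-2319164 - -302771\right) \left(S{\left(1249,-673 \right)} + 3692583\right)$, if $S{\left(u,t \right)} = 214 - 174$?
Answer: $-7445779168839$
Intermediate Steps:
$S{\left(u,t \right)} = 40$
$\left(-2319164 - -302771\right) \left(S{\left(1249,-673 \right)} + 3692583\right) = \left(-2319164 - -302771\right) \left(40 + 3692583\right) = \left(-2319164 + \left(-384724 + 687495\right)\right) 3692623 = \left(-2319164 + 302771\right) 3692623 = \left(-2016393\right) 3692623 = -7445779168839$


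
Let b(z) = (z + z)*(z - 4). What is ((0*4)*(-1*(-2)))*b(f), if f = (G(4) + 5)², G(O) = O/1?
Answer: 0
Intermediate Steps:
G(O) = O (G(O) = O*1 = O)
f = 81 (f = (4 + 5)² = 9² = 81)
b(z) = 2*z*(-4 + z) (b(z) = (2*z)*(-4 + z) = 2*z*(-4 + z))
((0*4)*(-1*(-2)))*b(f) = ((0*4)*(-1*(-2)))*(2*81*(-4 + 81)) = (0*2)*(2*81*77) = 0*12474 = 0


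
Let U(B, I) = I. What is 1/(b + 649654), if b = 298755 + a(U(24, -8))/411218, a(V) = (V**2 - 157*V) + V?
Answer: 205609/195001426737 ≈ 1.0544e-6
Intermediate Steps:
a(V) = V**2 - 156*V
b = 61426717451/205609 (b = 298755 - 8*(-156 - 8)/411218 = 298755 - 8*(-164)*(1/411218) = 298755 + 1312*(1/411218) = 298755 + 656/205609 = 61426717451/205609 ≈ 2.9876e+5)
1/(b + 649654) = 1/(61426717451/205609 + 649654) = 1/(195001426737/205609) = 205609/195001426737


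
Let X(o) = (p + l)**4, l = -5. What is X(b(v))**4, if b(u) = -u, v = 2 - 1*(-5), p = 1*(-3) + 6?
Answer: 65536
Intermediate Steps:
p = 3 (p = -3 + 6 = 3)
v = 7 (v = 2 + 5 = 7)
X(o) = 16 (X(o) = (3 - 5)**4 = (-2)**4 = 16)
X(b(v))**4 = 16**4 = 65536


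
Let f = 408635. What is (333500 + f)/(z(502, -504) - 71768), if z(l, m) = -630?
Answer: -742135/72398 ≈ -10.251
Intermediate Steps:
(333500 + f)/(z(502, -504) - 71768) = (333500 + 408635)/(-630 - 71768) = 742135/(-72398) = 742135*(-1/72398) = -742135/72398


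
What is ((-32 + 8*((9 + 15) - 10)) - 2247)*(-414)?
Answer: 897138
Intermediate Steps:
((-32 + 8*((9 + 15) - 10)) - 2247)*(-414) = ((-32 + 8*(24 - 10)) - 2247)*(-414) = ((-32 + 8*14) - 2247)*(-414) = ((-32 + 112) - 2247)*(-414) = (80 - 2247)*(-414) = -2167*(-414) = 897138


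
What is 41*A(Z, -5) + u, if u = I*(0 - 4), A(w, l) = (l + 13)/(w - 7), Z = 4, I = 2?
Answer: -352/3 ≈ -117.33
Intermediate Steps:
A(w, l) = (13 + l)/(-7 + w)
u = -8 (u = 2*(0 - 4) = 2*(-4) = -8)
41*A(Z, -5) + u = 41*((13 - 5)/(-7 + 4)) - 8 = 41*(8/(-3)) - 8 = 41*(-⅓*8) - 8 = 41*(-8/3) - 8 = -328/3 - 8 = -352/3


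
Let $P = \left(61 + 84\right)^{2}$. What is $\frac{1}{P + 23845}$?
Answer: $\frac{1}{44870} \approx 2.2287 \cdot 10^{-5}$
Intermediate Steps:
$P = 21025$ ($P = 145^{2} = 21025$)
$\frac{1}{P + 23845} = \frac{1}{21025 + 23845} = \frac{1}{44870}$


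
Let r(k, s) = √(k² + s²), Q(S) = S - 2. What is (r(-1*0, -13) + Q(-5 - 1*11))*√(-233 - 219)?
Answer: -10*I*√113 ≈ -106.3*I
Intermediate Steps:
Q(S) = -2 + S
(r(-1*0, -13) + Q(-5 - 1*11))*√(-233 - 219) = (√((-1*0)² + (-13)²) + (-2 + (-5 - 1*11)))*√(-233 - 219) = (√(0² + 169) + (-2 + (-5 - 11)))*√(-452) = (√(0 + 169) + (-2 - 16))*(2*I*√113) = (√169 - 18)*(2*I*√113) = (13 - 18)*(2*I*√113) = -10*I*√113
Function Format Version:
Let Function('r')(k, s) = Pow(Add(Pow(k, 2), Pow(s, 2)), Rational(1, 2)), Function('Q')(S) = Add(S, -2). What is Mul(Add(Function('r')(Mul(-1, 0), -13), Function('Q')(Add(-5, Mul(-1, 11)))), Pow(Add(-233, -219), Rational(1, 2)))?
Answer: Mul(-10, I, Pow(113, Rational(1, 2))) ≈ Mul(-106.30, I)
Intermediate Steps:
Function('Q')(S) = Add(-2, S)
Mul(Add(Function('r')(Mul(-1, 0), -13), Function('Q')(Add(-5, Mul(-1, 11)))), Pow(Add(-233, -219), Rational(1, 2))) = Mul(Add(Pow(Add(Pow(Mul(-1, 0), 2), Pow(-13, 2)), Rational(1, 2)), Add(-2, Add(-5, Mul(-1, 11)))), Pow(Add(-233, -219), Rational(1, 2))) = Mul(Add(Pow(Add(Pow(0, 2), 169), Rational(1, 2)), Add(-2, Add(-5, -11))), Pow(-452, Rational(1, 2))) = Mul(Add(Pow(Add(0, 169), Rational(1, 2)), Add(-2, -16)), Mul(2, I, Pow(113, Rational(1, 2)))) = Mul(Add(Pow(169, Rational(1, 2)), -18), Mul(2, I, Pow(113, Rational(1, 2)))) = Mul(Add(13, -18), Mul(2, I, Pow(113, Rational(1, 2)))) = Mul(-5, Mul(2, I, Pow(113, Rational(1, 2)))) = Mul(-10, I, Pow(113, Rational(1, 2)))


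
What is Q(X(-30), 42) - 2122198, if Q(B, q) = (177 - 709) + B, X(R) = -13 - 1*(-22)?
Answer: -2122721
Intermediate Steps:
X(R) = 9 (X(R) = -13 + 22 = 9)
Q(B, q) = -532 + B
Q(X(-30), 42) - 2122198 = (-532 + 9) - 2122198 = -523 - 2122198 = -2122721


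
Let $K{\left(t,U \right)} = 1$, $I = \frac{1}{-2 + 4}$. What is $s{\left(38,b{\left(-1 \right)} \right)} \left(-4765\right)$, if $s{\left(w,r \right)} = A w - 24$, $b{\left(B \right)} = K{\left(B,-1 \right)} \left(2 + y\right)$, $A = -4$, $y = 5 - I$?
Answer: $838640$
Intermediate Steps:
$I = \frac{1}{2} \approx 0.5$
$y = \frac{9}{2}$ ($y = 5 - \frac{1}{2} = \frac{9}{2} \approx 4.5$)
$b{\left(B \right)} = \frac{13}{2}$ ($b{\left(B \right)} = 1 \left(2 + \frac{9}{2}\right) = 1 \cdot \frac{13}{2} = \frac{13}{2}$)
$s{\left(w,r \right)} = -24 - 4 w$ ($s{\left(w,r \right)} = - 4 w - 24 = -24 - 4 w$)
$s{\left(38,b{\left(-1 \right)} \right)} \left(-4765\right) = \left(-24 - 152\right) \left(-4765\right) = \left(-176\right) \left(-4765\right) = 838640$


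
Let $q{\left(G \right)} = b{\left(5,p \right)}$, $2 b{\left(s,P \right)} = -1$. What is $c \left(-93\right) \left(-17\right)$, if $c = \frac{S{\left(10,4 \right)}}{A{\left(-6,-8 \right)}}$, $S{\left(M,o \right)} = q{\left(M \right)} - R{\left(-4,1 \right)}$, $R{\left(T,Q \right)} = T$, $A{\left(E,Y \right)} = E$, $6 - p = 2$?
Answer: $- \frac{3689}{4} \approx -922.25$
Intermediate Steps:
$p = 4$ ($p = 6 - 2 = 4$)
$b{\left(s,P \right)} = - \frac{1}{2}$ ($b{\left(s,P \right)} = \frac{1}{2} \left(-1\right) = - \frac{1}{2}$)
$q{\left(G \right)} = - \frac{1}{2}$
$S{\left(M,o \right)} = \frac{7}{2}$ ($S{\left(M,o \right)} = - \frac{1}{2} - -4 = - \frac{1}{2} + 4 = \frac{7}{2}$)
$c = - \frac{7}{12}$ ($c = \frac{7}{2 \left(-6\right)} = \frac{7}{2} \left(- \frac{1}{6}\right) = - \frac{7}{12} \approx -0.58333$)
$c \left(-93\right) \left(-17\right) = \left(- \frac{7}{12}\right) \left(-93\right) \left(-17\right) = \frac{217}{4} \left(-17\right) = - \frac{3689}{4}$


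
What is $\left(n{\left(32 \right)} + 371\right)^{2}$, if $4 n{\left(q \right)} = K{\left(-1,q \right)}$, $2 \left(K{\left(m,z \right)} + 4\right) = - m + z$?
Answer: $\frac{8958049}{64} \approx 1.3997 \cdot 10^{5}$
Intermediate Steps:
$K{\left(m,z \right)} = -4 + \frac{z}{2} - \frac{m}{2}$ ($K{\left(m,z \right)} = -4 + \frac{- m + z}{2} = -4 + \frac{z - m}{2} = -4 - \left(\frac{m}{2} - \frac{z}{2}\right) = -4 + \frac{z}{2} - \frac{m}{2}$)
$n{\left(q \right)} = - \frac{7}{8} + \frac{q}{8}$ ($n{\left(q \right)} = \frac{-4 + \frac{q}{2} - - \frac{1}{2}}{4} = \frac{-4 + \frac{q}{2} + \frac{1}{2}}{4} = \frac{- \frac{7}{2} + \frac{q}{2}}{4} = - \frac{7}{8} + \frac{q}{8}$)
$\left(n{\left(32 \right)} + 371\right)^{2} = \left(\left(- \frac{7}{8} + \frac{1}{8} \cdot 32\right) + 371\right)^{2} = \left(\left(- \frac{7}{8} + 4\right) + 371\right)^{2} = \left(\frac{25}{8} + 371\right)^{2} = \left(\frac{2993}{8}\right)^{2} = \frac{8958049}{64}$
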